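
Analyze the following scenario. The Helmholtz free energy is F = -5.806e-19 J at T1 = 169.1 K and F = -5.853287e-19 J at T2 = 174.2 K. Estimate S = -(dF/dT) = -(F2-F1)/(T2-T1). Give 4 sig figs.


Step 1: dF = F2 - F1 = -5.853287e-19 - (-5.806e-19) = -4.7287e-21 J
Step 2: dT = T2 - T1 = 174.2 - 169.1 = 5.1 K
Step 3: S = -dF/dT = -(-4.7287e-21)/5.1 = 9.272e-22 J/K

9.272e-22


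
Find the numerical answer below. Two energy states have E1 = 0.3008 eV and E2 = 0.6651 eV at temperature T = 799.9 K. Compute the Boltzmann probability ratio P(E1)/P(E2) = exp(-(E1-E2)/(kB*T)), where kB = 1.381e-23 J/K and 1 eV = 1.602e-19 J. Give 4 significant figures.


Step 1: Compute energy difference dE = E1 - E2 = 0.3008 - 0.6651 = -0.3643 eV
Step 2: Convert to Joules: dE_J = -0.3643 * 1.602e-19 = -5.836e-20 J
Step 3: Compute exponent = -dE_J / (kB * T) = -(-5.836e-20) / (1.381e-23 * 799.9) = 5.283
Step 4: P(E1)/P(E2) = exp(5.283) = 197

197


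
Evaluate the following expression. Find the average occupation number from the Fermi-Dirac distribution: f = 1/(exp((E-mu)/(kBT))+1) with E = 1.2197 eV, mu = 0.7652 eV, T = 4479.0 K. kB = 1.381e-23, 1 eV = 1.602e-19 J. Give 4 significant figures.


Step 1: (E - mu) = 1.2197 - 0.7652 = 0.4545 eV
Step 2: Convert: (E-mu)*eV = 7.281e-20 J
Step 3: x = (E-mu)*eV/(kB*T) = 1.177
Step 4: f = 1/(exp(1.177)+1) = 0.2356

0.2356


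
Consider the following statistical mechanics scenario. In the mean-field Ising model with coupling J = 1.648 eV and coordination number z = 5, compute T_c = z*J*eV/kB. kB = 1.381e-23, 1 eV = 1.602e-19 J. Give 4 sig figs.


Step 1: z*J = 5*1.648 = 8.24 eV
Step 2: Convert to Joules: 8.24*1.602e-19 = 1.32e-18 J
Step 3: T_c = 1.32e-18 / 1.381e-23 = 9.559e+04 K

9.559e+04


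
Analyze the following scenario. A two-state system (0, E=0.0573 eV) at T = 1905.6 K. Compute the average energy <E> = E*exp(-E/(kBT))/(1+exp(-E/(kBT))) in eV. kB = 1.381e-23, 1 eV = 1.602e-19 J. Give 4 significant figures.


Step 1: beta*E = 0.0573*1.602e-19/(1.381e-23*1905.6) = 0.3488
Step 2: exp(-beta*E) = 0.7055
Step 3: <E> = 0.0573*0.7055/(1+0.7055) = 0.0237 eV

0.0237


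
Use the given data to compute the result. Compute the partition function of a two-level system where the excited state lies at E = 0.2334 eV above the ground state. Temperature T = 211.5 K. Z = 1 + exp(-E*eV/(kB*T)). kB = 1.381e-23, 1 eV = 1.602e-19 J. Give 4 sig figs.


Step 1: Compute beta*E = E*eV/(kB*T) = 0.2334*1.602e-19/(1.381e-23*211.5) = 12.8
Step 2: exp(-beta*E) = exp(-12.8) = 2.757e-06
Step 3: Z = 1 + 2.757e-06 = 1

1


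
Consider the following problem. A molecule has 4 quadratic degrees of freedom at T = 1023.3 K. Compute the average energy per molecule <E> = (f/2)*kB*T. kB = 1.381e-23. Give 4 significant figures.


Step 1: f/2 = 4/2 = 2
Step 2: kB*T = 1.381e-23 * 1023.3 = 1.413e-20
Step 3: <E> = 2 * 1.413e-20 = 2.826e-20 J

2.826e-20


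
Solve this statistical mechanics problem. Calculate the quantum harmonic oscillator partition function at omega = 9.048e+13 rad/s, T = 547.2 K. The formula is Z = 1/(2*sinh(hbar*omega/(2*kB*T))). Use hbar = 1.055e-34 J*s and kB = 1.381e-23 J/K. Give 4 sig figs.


Step 1: Compute x = hbar*omega/(kB*T) = 1.055e-34*9.048e+13/(1.381e-23*547.2) = 1.263
Step 2: x/2 = 0.6316
Step 3: sinh(x/2) = 0.6744
Step 4: Z = 1/(2*0.6744) = 0.7414

0.7414


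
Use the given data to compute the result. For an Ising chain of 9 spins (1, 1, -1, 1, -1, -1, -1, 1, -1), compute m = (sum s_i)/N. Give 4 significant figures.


Step 1: Count up spins (+1): 4, down spins (-1): 5
Step 2: Total magnetization M = 4 - 5 = -1
Step 3: m = M/N = -1/9 = -0.1111

-0.1111


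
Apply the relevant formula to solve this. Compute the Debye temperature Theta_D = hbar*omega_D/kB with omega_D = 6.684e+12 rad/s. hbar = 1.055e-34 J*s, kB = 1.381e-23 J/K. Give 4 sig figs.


Step 1: hbar*omega_D = 1.055e-34 * 6.684e+12 = 7.052e-22 J
Step 2: Theta_D = 7.052e-22 / 1.381e-23
Step 3: Theta_D = 51.06 K

51.06


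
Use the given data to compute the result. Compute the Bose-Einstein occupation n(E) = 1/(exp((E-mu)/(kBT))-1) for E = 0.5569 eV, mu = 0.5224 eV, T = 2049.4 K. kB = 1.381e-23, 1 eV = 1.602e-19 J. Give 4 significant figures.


Step 1: (E - mu) = 0.0345 eV
Step 2: x = (E-mu)*eV/(kB*T) = 0.0345*1.602e-19/(1.381e-23*2049.4) = 0.1953
Step 3: exp(x) = 1.216
Step 4: n = 1/(exp(x)-1) = 4.637

4.637


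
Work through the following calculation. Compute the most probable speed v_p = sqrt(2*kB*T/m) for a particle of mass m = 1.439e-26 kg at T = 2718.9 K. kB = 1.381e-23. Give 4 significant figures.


Step 1: Numerator = 2*kB*T = 2*1.381e-23*2718.9 = 7.51e-20
Step 2: Ratio = 7.51e-20 / 1.439e-26 = 5.219e+06
Step 3: v_p = sqrt(5.219e+06) = 2284 m/s

2284


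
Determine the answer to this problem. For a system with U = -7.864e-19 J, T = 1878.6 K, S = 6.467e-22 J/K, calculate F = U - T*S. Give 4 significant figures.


Step 1: T*S = 1878.6 * 6.467e-22 = 1.215e-18 J
Step 2: F = U - T*S = -7.864e-19 - 1.215e-18
Step 3: F = -2.001e-18 J

-2.001e-18


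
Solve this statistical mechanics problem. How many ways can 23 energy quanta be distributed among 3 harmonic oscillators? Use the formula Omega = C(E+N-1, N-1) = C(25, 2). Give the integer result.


Step 1: Use binomial coefficient C(25, 2)
Step 2: Numerator = 25! / 23!
Step 3: Denominator = 2!
Step 4: Omega = 300

300


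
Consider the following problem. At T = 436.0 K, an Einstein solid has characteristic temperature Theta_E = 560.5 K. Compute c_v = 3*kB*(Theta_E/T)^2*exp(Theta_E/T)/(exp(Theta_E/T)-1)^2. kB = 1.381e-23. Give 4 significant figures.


Step 1: x = Theta_E/T = 560.5/436.0 = 1.286
Step 2: x^2 = 1.653
Step 3: exp(x) = 3.617
Step 4: c_v = 3*1.381e-23*1.653*3.617/(3.617-1)^2 = 3.617e-23

3.617e-23


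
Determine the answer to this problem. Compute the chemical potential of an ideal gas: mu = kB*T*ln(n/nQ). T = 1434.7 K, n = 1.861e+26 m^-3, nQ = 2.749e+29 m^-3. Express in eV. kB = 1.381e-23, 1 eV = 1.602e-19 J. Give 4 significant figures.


Step 1: n/nQ = 1.861e+26/2.749e+29 = 0.000677
Step 2: ln(n/nQ) = -7.298
Step 3: mu = kB*T*ln(n/nQ) = 1.981e-20*-7.298 = -1.446e-19 J
Step 4: Convert to eV: -1.446e-19/1.602e-19 = -0.9026 eV

-0.9026


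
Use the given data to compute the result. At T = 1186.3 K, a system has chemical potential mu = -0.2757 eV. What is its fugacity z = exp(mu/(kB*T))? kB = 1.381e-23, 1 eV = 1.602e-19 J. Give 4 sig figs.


Step 1: Convert mu to Joules: -0.2757*1.602e-19 = -4.417e-20 J
Step 2: kB*T = 1.381e-23*1186.3 = 1.638e-20 J
Step 3: mu/(kB*T) = -2.696
Step 4: z = exp(-2.696) = 0.06748

0.06748


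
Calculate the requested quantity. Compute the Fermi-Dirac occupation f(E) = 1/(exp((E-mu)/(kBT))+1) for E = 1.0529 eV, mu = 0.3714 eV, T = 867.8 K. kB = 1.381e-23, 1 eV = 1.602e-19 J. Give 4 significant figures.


Step 1: (E - mu) = 1.0529 - 0.3714 = 0.6815 eV
Step 2: Convert: (E-mu)*eV = 1.092e-19 J
Step 3: x = (E-mu)*eV/(kB*T) = 9.11
Step 4: f = 1/(exp(9.11)+1) = 0.0001106

0.0001106


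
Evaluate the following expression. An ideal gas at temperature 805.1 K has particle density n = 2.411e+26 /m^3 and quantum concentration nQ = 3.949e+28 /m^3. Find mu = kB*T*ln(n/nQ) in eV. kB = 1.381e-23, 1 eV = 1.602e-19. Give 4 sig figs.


Step 1: n/nQ = 2.411e+26/3.949e+28 = 0.006105
Step 2: ln(n/nQ) = -5.099
Step 3: mu = kB*T*ln(n/nQ) = 1.112e-20*-5.099 = -5.669e-20 J
Step 4: Convert to eV: -5.669e-20/1.602e-19 = -0.3539 eV

-0.3539


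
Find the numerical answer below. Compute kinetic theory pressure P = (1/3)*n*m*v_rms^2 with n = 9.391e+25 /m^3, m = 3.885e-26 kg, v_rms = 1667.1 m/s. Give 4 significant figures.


Step 1: v_rms^2 = 1667.1^2 = 2.779e+06
Step 2: n*m = 9.391e+25*3.885e-26 = 3.648
Step 3: P = (1/3)*3.648*2.779e+06 = 3.38e+06 Pa

3.38e+06


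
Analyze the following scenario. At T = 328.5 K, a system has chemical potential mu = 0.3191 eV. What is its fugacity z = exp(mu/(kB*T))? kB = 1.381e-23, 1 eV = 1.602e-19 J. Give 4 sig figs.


Step 1: Convert mu to Joules: 0.3191*1.602e-19 = 5.112e-20 J
Step 2: kB*T = 1.381e-23*328.5 = 4.537e-21 J
Step 3: mu/(kB*T) = 11.27
Step 4: z = exp(11.27) = 7.83e+04

7.83e+04


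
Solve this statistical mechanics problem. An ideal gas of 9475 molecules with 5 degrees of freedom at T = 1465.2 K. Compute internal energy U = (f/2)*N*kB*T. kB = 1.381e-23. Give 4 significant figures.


Step 1: f/2 = 5/2 = 2.5
Step 2: N*kB*T = 9475*1.381e-23*1465.2 = 1.917e-16
Step 3: U = 2.5 * 1.917e-16 = 4.793e-16 J

4.793e-16


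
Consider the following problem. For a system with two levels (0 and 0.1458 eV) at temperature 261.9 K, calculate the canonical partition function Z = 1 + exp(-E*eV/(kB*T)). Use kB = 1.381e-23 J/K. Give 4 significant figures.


Step 1: Compute beta*E = E*eV/(kB*T) = 0.1458*1.602e-19/(1.381e-23*261.9) = 6.458
Step 2: exp(-beta*E) = exp(-6.458) = 0.001568
Step 3: Z = 1 + 0.001568 = 1.002

1.002


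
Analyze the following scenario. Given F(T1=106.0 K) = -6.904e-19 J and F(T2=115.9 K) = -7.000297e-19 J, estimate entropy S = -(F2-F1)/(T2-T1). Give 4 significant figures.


Step 1: dF = F2 - F1 = -7.000297e-19 - (-6.904e-19) = -9.6297e-21 J
Step 2: dT = T2 - T1 = 115.9 - 106.0 = 9.9 K
Step 3: S = -dF/dT = -(-9.6297e-21)/9.9 = 9.727e-22 J/K

9.727e-22


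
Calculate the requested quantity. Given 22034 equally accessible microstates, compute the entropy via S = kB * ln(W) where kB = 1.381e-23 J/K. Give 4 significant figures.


Step 1: ln(W) = ln(22034) = 10
Step 2: S = kB * ln(W) = 1.381e-23 * 10
Step 3: S = 1.381e-22 J/K

1.381e-22


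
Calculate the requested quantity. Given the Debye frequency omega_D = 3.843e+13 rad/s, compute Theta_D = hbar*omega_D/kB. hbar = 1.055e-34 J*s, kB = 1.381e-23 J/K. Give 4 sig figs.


Step 1: hbar*omega_D = 1.055e-34 * 3.843e+13 = 4.054e-21 J
Step 2: Theta_D = 4.054e-21 / 1.381e-23
Step 3: Theta_D = 293.6 K

293.6


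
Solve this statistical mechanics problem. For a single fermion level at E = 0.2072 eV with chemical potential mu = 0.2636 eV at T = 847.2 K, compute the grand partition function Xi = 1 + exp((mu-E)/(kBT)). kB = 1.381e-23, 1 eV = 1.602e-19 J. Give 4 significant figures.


Step 1: (mu - E) = 0.2636 - 0.2072 = 0.0564 eV
Step 2: x = (mu-E)*eV/(kB*T) = 0.0564*1.602e-19/(1.381e-23*847.2) = 0.7723
Step 3: exp(x) = 2.165
Step 4: Xi = 1 + 2.165 = 3.165

3.165


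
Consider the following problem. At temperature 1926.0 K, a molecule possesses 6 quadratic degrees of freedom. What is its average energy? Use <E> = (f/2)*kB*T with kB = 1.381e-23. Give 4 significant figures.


Step 1: f/2 = 6/2 = 3
Step 2: kB*T = 1.381e-23 * 1926.0 = 2.66e-20
Step 3: <E> = 3 * 2.66e-20 = 7.979e-20 J

7.979e-20


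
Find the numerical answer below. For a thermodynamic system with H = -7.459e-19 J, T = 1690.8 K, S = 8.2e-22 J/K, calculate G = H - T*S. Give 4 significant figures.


Step 1: T*S = 1690.8 * 8.2e-22 = 1.386e-18 J
Step 2: G = H - T*S = -7.459e-19 - 1.386e-18
Step 3: G = -2.132e-18 J

-2.132e-18


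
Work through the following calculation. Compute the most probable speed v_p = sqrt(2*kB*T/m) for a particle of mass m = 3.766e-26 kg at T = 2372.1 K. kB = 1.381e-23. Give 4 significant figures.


Step 1: Numerator = 2*kB*T = 2*1.381e-23*2372.1 = 6.552e-20
Step 2: Ratio = 6.552e-20 / 3.766e-26 = 1.74e+06
Step 3: v_p = sqrt(1.74e+06) = 1319 m/s

1319


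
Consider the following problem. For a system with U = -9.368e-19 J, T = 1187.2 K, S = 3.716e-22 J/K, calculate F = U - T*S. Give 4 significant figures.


Step 1: T*S = 1187.2 * 3.716e-22 = 4.412e-19 J
Step 2: F = U - T*S = -9.368e-19 - 4.412e-19
Step 3: F = -1.378e-18 J

-1.378e-18


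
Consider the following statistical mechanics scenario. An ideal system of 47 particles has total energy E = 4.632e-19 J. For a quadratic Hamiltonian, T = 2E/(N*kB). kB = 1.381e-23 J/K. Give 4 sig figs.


Step 1: Numerator = 2*E = 2*4.632e-19 = 9.264e-19 J
Step 2: Denominator = N*kB = 47*1.381e-23 = 6.491e-22
Step 3: T = 9.264e-19 / 6.491e-22 = 1427 K

1427


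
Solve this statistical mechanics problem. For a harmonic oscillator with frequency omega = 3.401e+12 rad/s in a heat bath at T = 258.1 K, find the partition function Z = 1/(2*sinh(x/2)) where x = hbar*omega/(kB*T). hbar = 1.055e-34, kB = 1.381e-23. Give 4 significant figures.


Step 1: Compute x = hbar*omega/(kB*T) = 1.055e-34*3.401e+12/(1.381e-23*258.1) = 0.1007
Step 2: x/2 = 0.05033
Step 3: sinh(x/2) = 0.05035
Step 4: Z = 1/(2*0.05035) = 9.93

9.93


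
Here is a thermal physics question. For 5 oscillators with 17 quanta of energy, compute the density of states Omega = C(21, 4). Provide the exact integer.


Step 1: Use binomial coefficient C(21, 4)
Step 2: Numerator = 21! / 17!
Step 3: Denominator = 4!
Step 4: Omega = 5985

5985


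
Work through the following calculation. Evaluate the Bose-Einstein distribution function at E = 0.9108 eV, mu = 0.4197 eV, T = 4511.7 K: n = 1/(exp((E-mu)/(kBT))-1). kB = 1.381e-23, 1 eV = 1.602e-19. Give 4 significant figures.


Step 1: (E - mu) = 0.4911 eV
Step 2: x = (E-mu)*eV/(kB*T) = 0.4911*1.602e-19/(1.381e-23*4511.7) = 1.263
Step 3: exp(x) = 3.535
Step 4: n = 1/(exp(x)-1) = 0.3945

0.3945


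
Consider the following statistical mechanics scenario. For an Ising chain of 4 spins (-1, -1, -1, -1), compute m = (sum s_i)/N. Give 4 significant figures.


Step 1: Count up spins (+1): 0, down spins (-1): 4
Step 2: Total magnetization M = 0 - 4 = -4
Step 3: m = M/N = -4/4 = -1

-1


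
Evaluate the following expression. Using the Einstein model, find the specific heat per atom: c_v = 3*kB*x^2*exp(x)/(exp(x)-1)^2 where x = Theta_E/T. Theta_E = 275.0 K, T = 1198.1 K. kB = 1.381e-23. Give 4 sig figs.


Step 1: x = Theta_E/T = 275.0/1198.1 = 0.2295
Step 2: x^2 = 0.05268
Step 3: exp(x) = 1.258
Step 4: c_v = 3*1.381e-23*0.05268*1.258/(1.258-1)^2 = 4.125e-23

4.125e-23


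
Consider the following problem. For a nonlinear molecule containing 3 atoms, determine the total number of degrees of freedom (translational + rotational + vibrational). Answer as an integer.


Step 1: Translational DOF = 3
Step 2: Rotational DOF (nonlinear) = 3
Step 3: Vibrational DOF = 3*3 - 6 = 3
Step 4: Total = 3 + 3 + 3 = 9

9


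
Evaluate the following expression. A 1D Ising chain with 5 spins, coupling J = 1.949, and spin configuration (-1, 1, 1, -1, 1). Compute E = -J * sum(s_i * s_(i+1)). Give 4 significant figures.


Step 1: Nearest-neighbor products: -1, 1, -1, -1
Step 2: Sum of products = -2
Step 3: E = -1.949 * -2 = 3.898

3.898


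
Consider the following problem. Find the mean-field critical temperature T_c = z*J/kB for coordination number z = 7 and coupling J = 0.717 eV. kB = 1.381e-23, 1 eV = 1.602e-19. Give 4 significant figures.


Step 1: z*J = 7*0.717 = 5.019 eV
Step 2: Convert to Joules: 5.019*1.602e-19 = 8.04e-19 J
Step 3: T_c = 8.04e-19 / 1.381e-23 = 5.822e+04 K

5.822e+04


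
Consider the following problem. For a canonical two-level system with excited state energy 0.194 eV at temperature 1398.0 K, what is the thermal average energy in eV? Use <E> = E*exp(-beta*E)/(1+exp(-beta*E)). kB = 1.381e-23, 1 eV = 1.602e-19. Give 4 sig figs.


Step 1: beta*E = 0.194*1.602e-19/(1.381e-23*1398.0) = 1.61
Step 2: exp(-beta*E) = 0.1999
Step 3: <E> = 0.194*0.1999/(1+0.1999) = 0.03232 eV

0.03232


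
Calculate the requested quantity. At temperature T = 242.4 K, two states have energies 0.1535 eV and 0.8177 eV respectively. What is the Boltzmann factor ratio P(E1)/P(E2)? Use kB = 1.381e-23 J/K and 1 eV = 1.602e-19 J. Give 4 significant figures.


Step 1: Compute energy difference dE = E1 - E2 = 0.1535 - 0.8177 = -0.6642 eV
Step 2: Convert to Joules: dE_J = -0.6642 * 1.602e-19 = -1.064e-19 J
Step 3: Compute exponent = -dE_J / (kB * T) = -(-1.064e-19) / (1.381e-23 * 242.4) = 31.79
Step 4: P(E1)/P(E2) = exp(31.79) = 6.375e+13

6.375e+13


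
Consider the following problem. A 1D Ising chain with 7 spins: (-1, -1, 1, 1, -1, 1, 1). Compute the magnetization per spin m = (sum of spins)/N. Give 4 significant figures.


Step 1: Count up spins (+1): 4, down spins (-1): 3
Step 2: Total magnetization M = 4 - 3 = 1
Step 3: m = M/N = 1/7 = 0.1429

0.1429


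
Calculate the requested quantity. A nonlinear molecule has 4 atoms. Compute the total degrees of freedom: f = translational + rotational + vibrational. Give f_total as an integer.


Step 1: Translational DOF = 3
Step 2: Rotational DOF (nonlinear) = 3
Step 3: Vibrational DOF = 3*4 - 6 = 6
Step 4: Total = 3 + 3 + 6 = 12

12


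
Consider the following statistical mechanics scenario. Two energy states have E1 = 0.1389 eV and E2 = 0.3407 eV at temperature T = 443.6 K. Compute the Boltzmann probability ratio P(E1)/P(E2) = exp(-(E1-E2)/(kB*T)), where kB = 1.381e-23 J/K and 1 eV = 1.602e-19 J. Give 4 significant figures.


Step 1: Compute energy difference dE = E1 - E2 = 0.1389 - 0.3407 = -0.2018 eV
Step 2: Convert to Joules: dE_J = -0.2018 * 1.602e-19 = -3.233e-20 J
Step 3: Compute exponent = -dE_J / (kB * T) = -(-3.233e-20) / (1.381e-23 * 443.6) = 5.277
Step 4: P(E1)/P(E2) = exp(5.277) = 195.8

195.8


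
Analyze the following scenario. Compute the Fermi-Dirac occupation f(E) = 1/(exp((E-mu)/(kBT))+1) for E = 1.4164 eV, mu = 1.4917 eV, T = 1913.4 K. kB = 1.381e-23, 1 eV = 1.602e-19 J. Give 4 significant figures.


Step 1: (E - mu) = 1.4164 - 1.4917 = -0.0753 eV
Step 2: Convert: (E-mu)*eV = -1.206e-20 J
Step 3: x = (E-mu)*eV/(kB*T) = -0.4565
Step 4: f = 1/(exp(-0.4565)+1) = 0.6122

0.6122


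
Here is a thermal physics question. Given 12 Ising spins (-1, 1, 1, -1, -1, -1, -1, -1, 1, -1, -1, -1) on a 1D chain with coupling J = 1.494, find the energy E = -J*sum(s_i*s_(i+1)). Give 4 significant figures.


Step 1: Nearest-neighbor products: -1, 1, -1, 1, 1, 1, 1, -1, -1, 1, 1
Step 2: Sum of products = 3
Step 3: E = -1.494 * 3 = -4.482

-4.482


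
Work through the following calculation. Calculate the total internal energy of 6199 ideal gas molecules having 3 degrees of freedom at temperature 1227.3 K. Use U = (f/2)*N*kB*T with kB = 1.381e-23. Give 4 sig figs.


Step 1: f/2 = 3/2 = 1.5
Step 2: N*kB*T = 6199*1.381e-23*1227.3 = 1.051e-16
Step 3: U = 1.5 * 1.051e-16 = 1.576e-16 J

1.576e-16


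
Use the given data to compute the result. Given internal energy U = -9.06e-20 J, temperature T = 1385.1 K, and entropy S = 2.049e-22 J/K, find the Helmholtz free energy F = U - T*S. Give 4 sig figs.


Step 1: T*S = 1385.1 * 2.049e-22 = 2.838e-19 J
Step 2: F = U - T*S = -9.06e-20 - 2.838e-19
Step 3: F = -3.744e-19 J

-3.744e-19


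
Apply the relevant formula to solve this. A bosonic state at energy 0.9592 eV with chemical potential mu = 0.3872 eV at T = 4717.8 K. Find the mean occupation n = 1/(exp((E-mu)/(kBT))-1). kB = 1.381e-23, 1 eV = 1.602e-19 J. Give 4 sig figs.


Step 1: (E - mu) = 0.572 eV
Step 2: x = (E-mu)*eV/(kB*T) = 0.572*1.602e-19/(1.381e-23*4717.8) = 1.406
Step 3: exp(x) = 4.081
Step 4: n = 1/(exp(x)-1) = 0.3245

0.3245


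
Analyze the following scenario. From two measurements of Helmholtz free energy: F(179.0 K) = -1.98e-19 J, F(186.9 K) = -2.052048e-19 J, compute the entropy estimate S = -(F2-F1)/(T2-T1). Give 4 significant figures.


Step 1: dF = F2 - F1 = -2.052048e-19 - (-1.98e-19) = -7.2048e-21 J
Step 2: dT = T2 - T1 = 186.9 - 179.0 = 7.9 K
Step 3: S = -dF/dT = -(-7.2048e-21)/7.9 = 9.12e-22 J/K

9.12e-22


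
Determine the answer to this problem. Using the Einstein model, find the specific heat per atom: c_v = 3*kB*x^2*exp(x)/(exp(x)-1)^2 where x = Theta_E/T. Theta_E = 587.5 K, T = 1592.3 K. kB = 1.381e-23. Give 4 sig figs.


Step 1: x = Theta_E/T = 587.5/1592.3 = 0.369
Step 2: x^2 = 0.1361
Step 3: exp(x) = 1.446
Step 4: c_v = 3*1.381e-23*0.1361*1.446/(1.446-1)^2 = 4.096e-23

4.096e-23


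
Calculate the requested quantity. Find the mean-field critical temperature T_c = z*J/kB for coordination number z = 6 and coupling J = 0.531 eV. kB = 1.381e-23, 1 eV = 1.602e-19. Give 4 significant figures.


Step 1: z*J = 6*0.531 = 3.186 eV
Step 2: Convert to Joules: 3.186*1.602e-19 = 5.104e-19 J
Step 3: T_c = 5.104e-19 / 1.381e-23 = 3.696e+04 K

3.696e+04


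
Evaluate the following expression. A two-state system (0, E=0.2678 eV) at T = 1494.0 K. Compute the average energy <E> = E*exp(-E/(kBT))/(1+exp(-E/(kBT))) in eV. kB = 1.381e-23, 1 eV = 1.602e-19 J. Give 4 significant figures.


Step 1: beta*E = 0.2678*1.602e-19/(1.381e-23*1494.0) = 2.079
Step 2: exp(-beta*E) = 0.125
Step 3: <E> = 0.2678*0.125/(1+0.125) = 0.02976 eV

0.02976


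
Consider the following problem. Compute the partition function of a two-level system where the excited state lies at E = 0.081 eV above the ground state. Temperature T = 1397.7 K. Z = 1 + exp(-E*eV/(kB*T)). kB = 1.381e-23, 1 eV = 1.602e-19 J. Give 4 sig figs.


Step 1: Compute beta*E = E*eV/(kB*T) = 0.081*1.602e-19/(1.381e-23*1397.7) = 0.6723
Step 2: exp(-beta*E) = exp(-0.6723) = 0.5106
Step 3: Z = 1 + 0.5106 = 1.511

1.511


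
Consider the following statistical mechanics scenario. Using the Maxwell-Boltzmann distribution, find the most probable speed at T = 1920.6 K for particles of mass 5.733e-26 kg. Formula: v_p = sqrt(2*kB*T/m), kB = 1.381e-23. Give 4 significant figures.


Step 1: Numerator = 2*kB*T = 2*1.381e-23*1920.6 = 5.305e-20
Step 2: Ratio = 5.305e-20 / 5.733e-26 = 9.253e+05
Step 3: v_p = sqrt(9.253e+05) = 961.9 m/s

961.9


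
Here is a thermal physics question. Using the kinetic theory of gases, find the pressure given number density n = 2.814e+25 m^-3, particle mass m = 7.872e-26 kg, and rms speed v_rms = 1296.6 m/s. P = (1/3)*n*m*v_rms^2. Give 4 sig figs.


Step 1: v_rms^2 = 1296.6^2 = 1.681e+06
Step 2: n*m = 2.814e+25*7.872e-26 = 2.215
Step 3: P = (1/3)*2.215*1.681e+06 = 1.241e+06 Pa

1.241e+06


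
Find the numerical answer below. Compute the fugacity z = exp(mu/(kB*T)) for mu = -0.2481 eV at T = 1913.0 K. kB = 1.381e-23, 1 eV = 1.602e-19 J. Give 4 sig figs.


Step 1: Convert mu to Joules: -0.2481*1.602e-19 = -3.975e-20 J
Step 2: kB*T = 1.381e-23*1913.0 = 2.642e-20 J
Step 3: mu/(kB*T) = -1.504
Step 4: z = exp(-1.504) = 0.2221

0.2221


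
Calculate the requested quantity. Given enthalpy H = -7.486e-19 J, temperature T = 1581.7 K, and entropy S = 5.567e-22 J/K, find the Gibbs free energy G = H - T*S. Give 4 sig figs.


Step 1: T*S = 1581.7 * 5.567e-22 = 8.805e-19 J
Step 2: G = H - T*S = -7.486e-19 - 8.805e-19
Step 3: G = -1.629e-18 J

-1.629e-18


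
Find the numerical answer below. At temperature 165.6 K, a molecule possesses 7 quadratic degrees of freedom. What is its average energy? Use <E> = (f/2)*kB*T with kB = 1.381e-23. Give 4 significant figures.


Step 1: f/2 = 7/2 = 3.5
Step 2: kB*T = 1.381e-23 * 165.6 = 2.287e-21
Step 3: <E> = 3.5 * 2.287e-21 = 8.004e-21 J

8.004e-21


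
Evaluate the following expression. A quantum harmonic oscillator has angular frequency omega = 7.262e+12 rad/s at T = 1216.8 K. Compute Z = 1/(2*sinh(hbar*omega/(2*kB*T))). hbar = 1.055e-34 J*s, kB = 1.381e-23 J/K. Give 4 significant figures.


Step 1: Compute x = hbar*omega/(kB*T) = 1.055e-34*7.262e+12/(1.381e-23*1216.8) = 0.04559
Step 2: x/2 = 0.0228
Step 3: sinh(x/2) = 0.0228
Step 4: Z = 1/(2*0.0228) = 21.93

21.93


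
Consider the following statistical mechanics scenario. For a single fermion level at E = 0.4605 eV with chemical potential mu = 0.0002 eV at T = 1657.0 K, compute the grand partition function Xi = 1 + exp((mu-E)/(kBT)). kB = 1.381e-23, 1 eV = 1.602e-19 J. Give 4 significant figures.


Step 1: (mu - E) = 0.0002 - 0.4605 = -0.4603 eV
Step 2: x = (mu-E)*eV/(kB*T) = -0.4603*1.602e-19/(1.381e-23*1657.0) = -3.222
Step 3: exp(x) = 0.03986
Step 4: Xi = 1 + 0.03986 = 1.04

1.04


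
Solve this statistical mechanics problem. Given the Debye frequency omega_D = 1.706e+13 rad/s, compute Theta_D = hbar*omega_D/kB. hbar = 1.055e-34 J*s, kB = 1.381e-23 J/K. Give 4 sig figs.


Step 1: hbar*omega_D = 1.055e-34 * 1.706e+13 = 1.8e-21 J
Step 2: Theta_D = 1.8e-21 / 1.381e-23
Step 3: Theta_D = 130.3 K

130.3


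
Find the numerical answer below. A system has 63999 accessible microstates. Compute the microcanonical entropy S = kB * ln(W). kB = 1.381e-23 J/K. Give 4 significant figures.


Step 1: ln(W) = ln(63999) = 11.07
Step 2: S = kB * ln(W) = 1.381e-23 * 11.07
Step 3: S = 1.528e-22 J/K

1.528e-22


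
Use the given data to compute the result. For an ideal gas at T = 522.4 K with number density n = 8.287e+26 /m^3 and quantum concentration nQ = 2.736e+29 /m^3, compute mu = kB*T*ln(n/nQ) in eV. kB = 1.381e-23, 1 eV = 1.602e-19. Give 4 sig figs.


Step 1: n/nQ = 8.287e+26/2.736e+29 = 0.003029
Step 2: ln(n/nQ) = -5.8
Step 3: mu = kB*T*ln(n/nQ) = 7.214e-21*-5.8 = -4.184e-20 J
Step 4: Convert to eV: -4.184e-20/1.602e-19 = -0.2612 eV

-0.2612


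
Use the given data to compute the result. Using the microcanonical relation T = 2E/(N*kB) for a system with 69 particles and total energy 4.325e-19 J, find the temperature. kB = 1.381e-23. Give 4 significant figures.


Step 1: Numerator = 2*E = 2*4.325e-19 = 8.65e-19 J
Step 2: Denominator = N*kB = 69*1.381e-23 = 9.529e-22
Step 3: T = 8.65e-19 / 9.529e-22 = 907.8 K

907.8


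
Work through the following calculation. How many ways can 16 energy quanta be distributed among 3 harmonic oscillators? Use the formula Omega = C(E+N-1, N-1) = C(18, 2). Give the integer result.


Step 1: Use binomial coefficient C(18, 2)
Step 2: Numerator = 18! / 16!
Step 3: Denominator = 2!
Step 4: Omega = 153

153


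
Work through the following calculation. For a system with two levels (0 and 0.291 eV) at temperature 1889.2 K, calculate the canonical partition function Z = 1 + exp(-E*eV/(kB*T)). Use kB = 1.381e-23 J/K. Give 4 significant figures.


Step 1: Compute beta*E = E*eV/(kB*T) = 0.291*1.602e-19/(1.381e-23*1889.2) = 1.787
Step 2: exp(-beta*E) = exp(-1.787) = 0.1675
Step 3: Z = 1 + 0.1675 = 1.167

1.167


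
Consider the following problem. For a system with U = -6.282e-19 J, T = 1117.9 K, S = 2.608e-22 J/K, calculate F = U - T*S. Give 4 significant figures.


Step 1: T*S = 1117.9 * 2.608e-22 = 2.915e-19 J
Step 2: F = U - T*S = -6.282e-19 - 2.915e-19
Step 3: F = -9.197e-19 J

-9.197e-19


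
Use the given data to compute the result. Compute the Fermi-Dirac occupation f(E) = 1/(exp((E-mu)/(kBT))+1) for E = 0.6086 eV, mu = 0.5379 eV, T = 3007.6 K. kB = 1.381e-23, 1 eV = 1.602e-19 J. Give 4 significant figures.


Step 1: (E - mu) = 0.6086 - 0.5379 = 0.0707 eV
Step 2: Convert: (E-mu)*eV = 1.133e-20 J
Step 3: x = (E-mu)*eV/(kB*T) = 0.2727
Step 4: f = 1/(exp(0.2727)+1) = 0.4322

0.4322


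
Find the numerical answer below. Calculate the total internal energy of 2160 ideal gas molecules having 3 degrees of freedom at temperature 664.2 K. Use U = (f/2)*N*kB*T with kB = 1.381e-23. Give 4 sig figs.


Step 1: f/2 = 3/2 = 1.5
Step 2: N*kB*T = 2160*1.381e-23*664.2 = 1.981e-17
Step 3: U = 1.5 * 1.981e-17 = 2.972e-17 J

2.972e-17


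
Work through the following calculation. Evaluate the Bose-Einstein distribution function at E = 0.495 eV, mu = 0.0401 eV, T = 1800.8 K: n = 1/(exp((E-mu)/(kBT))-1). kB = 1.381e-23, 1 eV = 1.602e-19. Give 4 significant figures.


Step 1: (E - mu) = 0.4549 eV
Step 2: x = (E-mu)*eV/(kB*T) = 0.4549*1.602e-19/(1.381e-23*1800.8) = 2.93
Step 3: exp(x) = 18.73
Step 4: n = 1/(exp(x)-1) = 0.05639

0.05639


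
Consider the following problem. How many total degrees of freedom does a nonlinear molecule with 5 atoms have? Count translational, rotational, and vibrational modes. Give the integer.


Step 1: Translational DOF = 3
Step 2: Rotational DOF (nonlinear) = 3
Step 3: Vibrational DOF = 3*5 - 6 = 9
Step 4: Total = 3 + 3 + 9 = 15

15


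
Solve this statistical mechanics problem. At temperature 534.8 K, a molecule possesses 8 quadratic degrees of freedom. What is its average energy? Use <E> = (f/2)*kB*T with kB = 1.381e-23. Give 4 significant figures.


Step 1: f/2 = 8/2 = 4
Step 2: kB*T = 1.381e-23 * 534.8 = 7.386e-21
Step 3: <E> = 4 * 7.386e-21 = 2.954e-20 J

2.954e-20


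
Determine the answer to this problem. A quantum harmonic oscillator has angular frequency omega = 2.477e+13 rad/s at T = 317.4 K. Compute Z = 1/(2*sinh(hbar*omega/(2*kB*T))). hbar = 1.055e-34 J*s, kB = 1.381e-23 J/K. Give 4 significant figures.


Step 1: Compute x = hbar*omega/(kB*T) = 1.055e-34*2.477e+13/(1.381e-23*317.4) = 0.5962
Step 2: x/2 = 0.2981
Step 3: sinh(x/2) = 0.3025
Step 4: Z = 1/(2*0.3025) = 1.653

1.653


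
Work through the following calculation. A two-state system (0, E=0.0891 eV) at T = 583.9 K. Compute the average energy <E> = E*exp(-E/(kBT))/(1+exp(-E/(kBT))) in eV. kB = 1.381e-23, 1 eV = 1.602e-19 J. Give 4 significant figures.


Step 1: beta*E = 0.0891*1.602e-19/(1.381e-23*583.9) = 1.77
Step 2: exp(-beta*E) = 0.1703
Step 3: <E> = 0.0891*0.1703/(1+0.1703) = 0.01297 eV

0.01297


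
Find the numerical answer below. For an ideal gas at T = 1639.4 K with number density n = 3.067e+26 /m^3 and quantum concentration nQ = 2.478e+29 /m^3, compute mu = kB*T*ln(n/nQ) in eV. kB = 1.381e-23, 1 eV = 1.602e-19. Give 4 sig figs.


Step 1: n/nQ = 3.067e+26/2.478e+29 = 0.001238
Step 2: ln(n/nQ) = -6.695
Step 3: mu = kB*T*ln(n/nQ) = 2.264e-20*-6.695 = -1.516e-19 J
Step 4: Convert to eV: -1.516e-19/1.602e-19 = -0.9461 eV

-0.9461


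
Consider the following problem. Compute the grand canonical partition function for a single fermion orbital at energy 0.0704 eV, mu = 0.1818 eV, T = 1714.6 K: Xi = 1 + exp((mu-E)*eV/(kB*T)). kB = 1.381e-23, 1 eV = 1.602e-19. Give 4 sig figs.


Step 1: (mu - E) = 0.1818 - 0.0704 = 0.1114 eV
Step 2: x = (mu-E)*eV/(kB*T) = 0.1114*1.602e-19/(1.381e-23*1714.6) = 0.7537
Step 3: exp(x) = 2.125
Step 4: Xi = 1 + 2.125 = 3.125

3.125


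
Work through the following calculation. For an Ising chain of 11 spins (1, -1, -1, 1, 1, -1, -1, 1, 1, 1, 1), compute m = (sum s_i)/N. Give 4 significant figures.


Step 1: Count up spins (+1): 7, down spins (-1): 4
Step 2: Total magnetization M = 7 - 4 = 3
Step 3: m = M/N = 3/11 = 0.2727

0.2727


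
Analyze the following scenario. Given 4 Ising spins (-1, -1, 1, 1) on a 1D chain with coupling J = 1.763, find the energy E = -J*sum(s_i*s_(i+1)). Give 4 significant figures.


Step 1: Nearest-neighbor products: 1, -1, 1
Step 2: Sum of products = 1
Step 3: E = -1.763 * 1 = -1.763

-1.763


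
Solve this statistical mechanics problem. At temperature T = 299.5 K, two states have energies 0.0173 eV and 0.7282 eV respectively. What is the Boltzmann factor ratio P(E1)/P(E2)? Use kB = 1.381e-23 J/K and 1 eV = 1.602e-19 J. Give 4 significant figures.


Step 1: Compute energy difference dE = E1 - E2 = 0.0173 - 0.7282 = -0.7109 eV
Step 2: Convert to Joules: dE_J = -0.7109 * 1.602e-19 = -1.139e-19 J
Step 3: Compute exponent = -dE_J / (kB * T) = -(-1.139e-19) / (1.381e-23 * 299.5) = 27.53
Step 4: P(E1)/P(E2) = exp(27.53) = 9.082e+11

9.082e+11


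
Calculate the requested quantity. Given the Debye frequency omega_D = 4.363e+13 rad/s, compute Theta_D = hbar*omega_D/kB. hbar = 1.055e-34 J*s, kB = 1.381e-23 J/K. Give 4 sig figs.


Step 1: hbar*omega_D = 1.055e-34 * 4.363e+13 = 4.603e-21 J
Step 2: Theta_D = 4.603e-21 / 1.381e-23
Step 3: Theta_D = 333.3 K

333.3


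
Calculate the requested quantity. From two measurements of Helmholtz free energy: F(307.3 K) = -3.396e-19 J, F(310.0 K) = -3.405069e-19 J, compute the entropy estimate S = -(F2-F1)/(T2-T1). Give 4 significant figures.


Step 1: dF = F2 - F1 = -3.405069e-19 - (-3.396e-19) = -9.069e-22 J
Step 2: dT = T2 - T1 = 310.0 - 307.3 = 2.7 K
Step 3: S = -dF/dT = -(-9.069e-22)/2.7 = 3.359e-22 J/K

3.359e-22


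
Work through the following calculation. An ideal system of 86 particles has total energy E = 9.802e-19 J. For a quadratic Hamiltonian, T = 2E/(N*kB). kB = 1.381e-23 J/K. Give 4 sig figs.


Step 1: Numerator = 2*E = 2*9.802e-19 = 1.96e-18 J
Step 2: Denominator = N*kB = 86*1.381e-23 = 1.188e-21
Step 3: T = 1.96e-18 / 1.188e-21 = 1651 K

1651


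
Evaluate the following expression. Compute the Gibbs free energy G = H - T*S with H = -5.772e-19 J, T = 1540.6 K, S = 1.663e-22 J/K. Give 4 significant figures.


Step 1: T*S = 1540.6 * 1.663e-22 = 2.562e-19 J
Step 2: G = H - T*S = -5.772e-19 - 2.562e-19
Step 3: G = -8.334e-19 J

-8.334e-19


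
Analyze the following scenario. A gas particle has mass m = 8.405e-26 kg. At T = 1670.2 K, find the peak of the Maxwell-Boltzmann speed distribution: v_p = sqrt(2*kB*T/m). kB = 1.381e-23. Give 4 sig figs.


Step 1: Numerator = 2*kB*T = 2*1.381e-23*1670.2 = 4.613e-20
Step 2: Ratio = 4.613e-20 / 8.405e-26 = 5.489e+05
Step 3: v_p = sqrt(5.489e+05) = 740.8 m/s

740.8


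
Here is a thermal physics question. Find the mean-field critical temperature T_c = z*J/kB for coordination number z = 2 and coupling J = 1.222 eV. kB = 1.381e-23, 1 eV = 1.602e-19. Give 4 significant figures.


Step 1: z*J = 2*1.222 = 2.444 eV
Step 2: Convert to Joules: 2.444*1.602e-19 = 3.915e-19 J
Step 3: T_c = 3.915e-19 / 1.381e-23 = 2.835e+04 K

2.835e+04


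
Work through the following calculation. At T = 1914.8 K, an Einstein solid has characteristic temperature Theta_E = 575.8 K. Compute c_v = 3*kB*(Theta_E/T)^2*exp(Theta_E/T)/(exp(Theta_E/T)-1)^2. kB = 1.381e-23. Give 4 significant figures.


Step 1: x = Theta_E/T = 575.8/1914.8 = 0.3007
Step 2: x^2 = 0.09043
Step 3: exp(x) = 1.351
Step 4: c_v = 3*1.381e-23*0.09043*1.351/(1.351-1)^2 = 4.112e-23

4.112e-23


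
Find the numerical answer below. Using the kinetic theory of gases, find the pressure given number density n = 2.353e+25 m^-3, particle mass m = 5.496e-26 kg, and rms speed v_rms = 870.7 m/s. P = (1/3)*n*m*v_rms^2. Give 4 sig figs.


Step 1: v_rms^2 = 870.7^2 = 7.581e+05
Step 2: n*m = 2.353e+25*5.496e-26 = 1.293
Step 3: P = (1/3)*1.293*7.581e+05 = 3.268e+05 Pa

3.268e+05


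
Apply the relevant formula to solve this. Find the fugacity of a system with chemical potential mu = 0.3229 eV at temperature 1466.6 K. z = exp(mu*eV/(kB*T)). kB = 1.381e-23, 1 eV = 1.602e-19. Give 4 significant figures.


Step 1: Convert mu to Joules: 0.3229*1.602e-19 = 5.173e-20 J
Step 2: kB*T = 1.381e-23*1466.6 = 2.025e-20 J
Step 3: mu/(kB*T) = 2.554
Step 4: z = exp(2.554) = 12.86

12.86


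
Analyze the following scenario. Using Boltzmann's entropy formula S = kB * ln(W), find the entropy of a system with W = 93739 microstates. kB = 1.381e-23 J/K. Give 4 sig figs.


Step 1: ln(W) = ln(93739) = 11.45
Step 2: S = kB * ln(W) = 1.381e-23 * 11.45
Step 3: S = 1.581e-22 J/K

1.581e-22


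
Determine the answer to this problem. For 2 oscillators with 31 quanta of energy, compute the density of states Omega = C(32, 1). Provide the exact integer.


Step 1: Use binomial coefficient C(32, 1)
Step 2: Numerator = 32! / 31!
Step 3: Denominator = 1!
Step 4: Omega = 32

32


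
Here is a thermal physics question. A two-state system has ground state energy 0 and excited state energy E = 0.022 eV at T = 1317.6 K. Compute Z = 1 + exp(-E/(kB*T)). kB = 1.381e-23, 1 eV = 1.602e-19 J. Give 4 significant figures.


Step 1: Compute beta*E = E*eV/(kB*T) = 0.022*1.602e-19/(1.381e-23*1317.6) = 0.1937
Step 2: exp(-beta*E) = exp(-0.1937) = 0.8239
Step 3: Z = 1 + 0.8239 = 1.824

1.824


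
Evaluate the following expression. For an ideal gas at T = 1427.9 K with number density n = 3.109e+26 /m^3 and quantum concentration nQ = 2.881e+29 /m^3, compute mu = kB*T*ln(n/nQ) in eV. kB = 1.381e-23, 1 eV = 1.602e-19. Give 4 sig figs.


Step 1: n/nQ = 3.109e+26/2.881e+29 = 0.001079
Step 2: ln(n/nQ) = -6.832
Step 3: mu = kB*T*ln(n/nQ) = 1.972e-20*-6.832 = -1.347e-19 J
Step 4: Convert to eV: -1.347e-19/1.602e-19 = -0.8409 eV

-0.8409


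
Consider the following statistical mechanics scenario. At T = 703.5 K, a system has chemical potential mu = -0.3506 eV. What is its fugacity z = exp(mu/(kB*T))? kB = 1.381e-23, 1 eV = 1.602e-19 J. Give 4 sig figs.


Step 1: Convert mu to Joules: -0.3506*1.602e-19 = -5.617e-20 J
Step 2: kB*T = 1.381e-23*703.5 = 9.715e-21 J
Step 3: mu/(kB*T) = -5.781
Step 4: z = exp(-5.781) = 0.003085

0.003085


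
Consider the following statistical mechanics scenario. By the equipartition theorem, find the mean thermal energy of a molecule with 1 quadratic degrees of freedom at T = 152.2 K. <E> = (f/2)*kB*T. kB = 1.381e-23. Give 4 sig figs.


Step 1: f/2 = 1/2 = 0.5
Step 2: kB*T = 1.381e-23 * 152.2 = 2.102e-21
Step 3: <E> = 0.5 * 2.102e-21 = 1.051e-21 J

1.051e-21


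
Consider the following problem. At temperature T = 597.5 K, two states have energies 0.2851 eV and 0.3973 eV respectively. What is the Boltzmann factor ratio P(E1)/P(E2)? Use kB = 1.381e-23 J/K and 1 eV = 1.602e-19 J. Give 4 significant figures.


Step 1: Compute energy difference dE = E1 - E2 = 0.2851 - 0.3973 = -0.1122 eV
Step 2: Convert to Joules: dE_J = -0.1122 * 1.602e-19 = -1.797e-20 J
Step 3: Compute exponent = -dE_J / (kB * T) = -(-1.797e-20) / (1.381e-23 * 597.5) = 2.178
Step 4: P(E1)/P(E2) = exp(2.178) = 8.832

8.832


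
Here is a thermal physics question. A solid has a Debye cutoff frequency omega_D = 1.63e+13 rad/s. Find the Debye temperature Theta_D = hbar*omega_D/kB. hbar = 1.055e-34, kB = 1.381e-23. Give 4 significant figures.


Step 1: hbar*omega_D = 1.055e-34 * 1.63e+13 = 1.72e-21 J
Step 2: Theta_D = 1.72e-21 / 1.381e-23
Step 3: Theta_D = 124.5 K

124.5


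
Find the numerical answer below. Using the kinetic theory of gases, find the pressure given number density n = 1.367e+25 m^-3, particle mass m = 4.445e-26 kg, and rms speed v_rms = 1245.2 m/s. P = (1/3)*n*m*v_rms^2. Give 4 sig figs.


Step 1: v_rms^2 = 1245.2^2 = 1.551e+06
Step 2: n*m = 1.367e+25*4.445e-26 = 0.6076
Step 3: P = (1/3)*0.6076*1.551e+06 = 3.14e+05 Pa

3.14e+05


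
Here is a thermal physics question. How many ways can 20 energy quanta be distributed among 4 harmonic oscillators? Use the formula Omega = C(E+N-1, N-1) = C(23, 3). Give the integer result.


Step 1: Use binomial coefficient C(23, 3)
Step 2: Numerator = 23! / 20!
Step 3: Denominator = 3!
Step 4: Omega = 1771

1771


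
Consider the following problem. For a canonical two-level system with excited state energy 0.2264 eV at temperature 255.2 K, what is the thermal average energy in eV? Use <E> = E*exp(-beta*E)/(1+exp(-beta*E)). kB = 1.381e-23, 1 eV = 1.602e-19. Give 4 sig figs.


Step 1: beta*E = 0.2264*1.602e-19/(1.381e-23*255.2) = 10.29
Step 2: exp(-beta*E) = 3.393e-05
Step 3: <E> = 0.2264*3.393e-05/(1+3.393e-05) = 7.682e-06 eV

7.682e-06


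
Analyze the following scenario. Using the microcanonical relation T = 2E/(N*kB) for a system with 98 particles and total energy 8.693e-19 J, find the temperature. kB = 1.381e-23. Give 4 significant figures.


Step 1: Numerator = 2*E = 2*8.693e-19 = 1.739e-18 J
Step 2: Denominator = N*kB = 98*1.381e-23 = 1.353e-21
Step 3: T = 1.739e-18 / 1.353e-21 = 1285 K

1285


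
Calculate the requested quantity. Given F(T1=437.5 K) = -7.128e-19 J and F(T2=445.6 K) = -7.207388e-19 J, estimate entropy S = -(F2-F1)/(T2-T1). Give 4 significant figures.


Step 1: dF = F2 - F1 = -7.207388e-19 - (-7.128e-19) = -7.9388e-21 J
Step 2: dT = T2 - T1 = 445.6 - 437.5 = 8.1 K
Step 3: S = -dF/dT = -(-7.9388e-21)/8.1 = 9.801e-22 J/K

9.801e-22


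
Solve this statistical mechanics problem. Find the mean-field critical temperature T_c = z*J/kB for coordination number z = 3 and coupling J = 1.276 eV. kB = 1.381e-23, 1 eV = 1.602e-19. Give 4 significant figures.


Step 1: z*J = 3*1.276 = 3.828 eV
Step 2: Convert to Joules: 3.828*1.602e-19 = 6.132e-19 J
Step 3: T_c = 6.132e-19 / 1.381e-23 = 4.441e+04 K

4.441e+04


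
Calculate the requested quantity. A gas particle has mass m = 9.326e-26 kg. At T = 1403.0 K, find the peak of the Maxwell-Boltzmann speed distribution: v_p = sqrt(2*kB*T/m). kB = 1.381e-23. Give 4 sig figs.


Step 1: Numerator = 2*kB*T = 2*1.381e-23*1403.0 = 3.875e-20
Step 2: Ratio = 3.875e-20 / 9.326e-26 = 4.155e+05
Step 3: v_p = sqrt(4.155e+05) = 644.6 m/s

644.6


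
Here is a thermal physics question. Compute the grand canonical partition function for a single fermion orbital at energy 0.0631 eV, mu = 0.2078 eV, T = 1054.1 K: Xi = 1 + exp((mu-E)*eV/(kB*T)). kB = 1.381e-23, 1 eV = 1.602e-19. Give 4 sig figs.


Step 1: (mu - E) = 0.2078 - 0.0631 = 0.1447 eV
Step 2: x = (mu-E)*eV/(kB*T) = 0.1447*1.602e-19/(1.381e-23*1054.1) = 1.592
Step 3: exp(x) = 4.916
Step 4: Xi = 1 + 4.916 = 5.916

5.916
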